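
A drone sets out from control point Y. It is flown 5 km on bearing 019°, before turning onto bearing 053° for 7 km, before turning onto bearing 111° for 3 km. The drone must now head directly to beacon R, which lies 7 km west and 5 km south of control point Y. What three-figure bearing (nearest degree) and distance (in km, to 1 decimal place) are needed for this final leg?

233°, 21.3 km

Leg 1 (019°, 5 km): east 5 sin 19° = 1.63, north 5 cos 19° = 4.73
Leg 2 (053°, 7 km): east 7 sin 53° = 5.59, north 7 cos 53° = 4.21
Leg 3 (111°, 3 km): east 3 sin 111° = 2.80, north 3 cos 111° = -1.08
Current position: (10.02, 7.87). Target: (-7, -5). Remaining: Δeast = -17.02, Δnorth = -12.87.
Bearing = atan2(-17.02, -12.87) mod 360° = 232.91°; distance = √((-17.02)² + (-12.87)²) = 21.334 km.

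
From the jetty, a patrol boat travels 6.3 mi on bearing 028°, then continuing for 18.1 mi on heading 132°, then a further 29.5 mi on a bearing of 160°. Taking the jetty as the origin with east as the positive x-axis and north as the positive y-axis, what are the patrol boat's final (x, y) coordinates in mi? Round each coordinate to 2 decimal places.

(26.50, -34.27)

Leg 1 (028°, 6.3 mi): east 6.3 sin 28° = 2.96, north 6.3 cos 28° = 5.56
Leg 2 (132°, 18.1 mi): east 18.1 sin 132° = 13.45, north 18.1 cos 132° = -12.11
Leg 3 (160°, 29.5 mi): east 29.5 sin 160° = 10.09, north 29.5 cos 160° = -27.72
Summing: 26.50 mi east, -34.27 mi north → (26.50, -34.27).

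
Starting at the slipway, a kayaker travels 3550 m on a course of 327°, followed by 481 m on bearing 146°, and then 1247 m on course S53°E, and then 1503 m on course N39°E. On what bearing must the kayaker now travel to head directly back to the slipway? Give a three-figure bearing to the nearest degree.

185°

Leg 1 (327°, 3550 m): east 3550 sin 327° = -1933.47, north 3550 cos 327° = 2977.28
Leg 2 (146°, 481 m): east 481 sin 146° = 268.97, north 481 cos 146° = -398.77
Leg 3 (S53°E, 1247 m): east 1247 sin 127° = 995.90, north 1247 cos 127° = -750.46
Leg 4 (N39°E, 1503 m): east 1503 sin 39° = 945.87, north 1503 cos 39° = 1168.05
Net displacement: 277.27 east, 2996.10 north. Direction back to start is (-277.27, -2996.10): bearing = atan2(-277.27, -2996.10) mod 360° = 185.29° ≈ 185°.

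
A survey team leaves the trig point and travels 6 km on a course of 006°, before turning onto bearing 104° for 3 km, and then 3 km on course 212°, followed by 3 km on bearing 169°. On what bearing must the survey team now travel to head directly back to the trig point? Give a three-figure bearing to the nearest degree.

Leg 1 (006°, 6 km): east 6 sin 6° = 0.63, north 6 cos 6° = 5.97
Leg 2 (104°, 3 km): east 3 sin 104° = 2.91, north 3 cos 104° = -0.73
Leg 3 (212°, 3 km): east 3 sin 212° = -1.59, north 3 cos 212° = -2.54
Leg 4 (169°, 3 km): east 3 sin 169° = 0.57, north 3 cos 169° = -2.94
Net displacement: 2.52 east, -0.25 north. Direction back to start is (-2.52, 0.25): bearing = atan2(-2.52, 0.25) mod 360° = 275.61° ≈ 276°.

276°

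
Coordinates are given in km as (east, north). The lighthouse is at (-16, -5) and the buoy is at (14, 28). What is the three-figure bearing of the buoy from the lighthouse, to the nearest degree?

042°

Δeast = 14 − -16 = 30.00; Δnorth = 28 − -5 = 33.00.
Bearing = atan2(Δeast, Δnorth) mod 360° = 42.27° ≈ 042°.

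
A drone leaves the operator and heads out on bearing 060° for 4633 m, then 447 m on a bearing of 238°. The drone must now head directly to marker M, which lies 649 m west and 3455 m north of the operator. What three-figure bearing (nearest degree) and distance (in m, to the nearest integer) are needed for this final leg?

288°, 4498 m

Leg 1 (060°, 4633 m): east 4633 sin 60° = 4012.30, north 4633 cos 60° = 2316.50
Leg 2 (238°, 447 m): east 447 sin 238° = -379.08, north 447 cos 238° = -236.87
Current position: (3633.22, 2079.63). Target: (-649, 3455). Remaining: Δeast = -4282.22, Δnorth = 1375.37.
Bearing = atan2(-4282.22, 1375.37) mod 360° = 287.81°; distance = √((-4282.22)² + (1375.37)²) = 4497.671 m.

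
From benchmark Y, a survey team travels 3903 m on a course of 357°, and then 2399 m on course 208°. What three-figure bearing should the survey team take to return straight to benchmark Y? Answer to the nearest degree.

143°

Leg 1 (357°, 3903 m): east 3903 sin 357° = -204.27, north 3903 cos 357° = 3897.65
Leg 2 (208°, 2399 m): east 2399 sin 208° = -1126.26, north 2399 cos 208° = -2118.19
Net displacement: -1330.53 east, 1779.46 north. Direction back to start is (1330.53, -1779.46): bearing = atan2(1330.53, -1779.46) mod 360° = 143.21° ≈ 143°.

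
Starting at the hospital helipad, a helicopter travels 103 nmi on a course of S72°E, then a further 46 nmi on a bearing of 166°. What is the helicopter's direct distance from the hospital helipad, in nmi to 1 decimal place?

Leg 1 (S72°E, 103 nmi): east 103 sin 108° = 97.96, north 103 cos 108° = -31.83
Leg 2 (166°, 46 nmi): east 46 sin 166° = 11.13, north 46 cos 166° = -44.63
Net: 109.09 east, -76.46 north. Distance = √((109.09)² + (-76.46)²) = 133.216 nmi.

133.2 nmi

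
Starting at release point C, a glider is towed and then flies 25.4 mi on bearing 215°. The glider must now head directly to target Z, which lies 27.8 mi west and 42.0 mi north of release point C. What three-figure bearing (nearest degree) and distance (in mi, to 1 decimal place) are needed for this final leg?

348°, 64.2 mi

Leg 1 (215°, 25.4 mi): east 25.4 sin 215° = -14.57, north 25.4 cos 215° = -20.81
Current position: (-14.57, -20.81). Target: (-27.8, 42.0). Remaining: Δeast = -13.23, Δnorth = 62.81.
Bearing = atan2(-13.23, 62.81) mod 360° = 348.10°; distance = √((-13.23)² + (62.81)²) = 64.185 mi.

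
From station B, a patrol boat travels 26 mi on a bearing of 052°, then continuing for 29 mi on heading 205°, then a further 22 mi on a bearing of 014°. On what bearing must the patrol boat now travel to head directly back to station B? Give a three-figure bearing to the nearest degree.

Leg 1 (052°, 26 mi): east 26 sin 52° = 20.49, north 26 cos 52° = 16.01
Leg 2 (205°, 29 mi): east 29 sin 205° = -12.26, north 29 cos 205° = -26.28
Leg 3 (014°, 22 mi): east 22 sin 14° = 5.32, north 22 cos 14° = 21.35
Net displacement: 13.55 east, 11.07 north. Direction back to start is (-13.55, -11.07): bearing = atan2(-13.55, -11.07) mod 360° = 230.76° ≈ 231°.

231°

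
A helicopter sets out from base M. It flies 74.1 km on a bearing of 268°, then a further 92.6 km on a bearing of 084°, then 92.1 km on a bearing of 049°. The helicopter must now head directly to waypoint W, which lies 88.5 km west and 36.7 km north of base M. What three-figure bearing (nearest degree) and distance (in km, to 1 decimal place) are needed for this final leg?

Leg 1 (268°, 74.1 km): east 74.1 sin 268° = -74.05, north 74.1 cos 268° = -2.59
Leg 2 (084°, 92.6 km): east 92.6 sin 84° = 92.09, north 92.6 cos 84° = 9.68
Leg 3 (049°, 92.1 km): east 92.1 sin 49° = 69.51, north 92.1 cos 49° = 60.42
Current position: (87.55, 67.52). Target: (-88.5, 36.7). Remaining: Δeast = -176.05, Δnorth = -30.82.
Bearing = atan2(-176.05, -30.82) mod 360° = 260.07°; distance = √((-176.05)² + (-30.82)²) = 178.723 km.

260°, 178.7 km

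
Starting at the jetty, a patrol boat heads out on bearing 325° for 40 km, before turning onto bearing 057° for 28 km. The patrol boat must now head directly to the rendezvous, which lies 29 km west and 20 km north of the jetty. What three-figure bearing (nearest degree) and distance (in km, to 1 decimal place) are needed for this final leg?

227°, 40.7 km

Leg 1 (325°, 40 km): east 40 sin 325° = -22.94, north 40 cos 325° = 32.77
Leg 2 (057°, 28 km): east 28 sin 57° = 23.48, north 28 cos 57° = 15.25
Current position: (0.54, 48.02). Target: (-29, 20). Remaining: Δeast = -29.54, Δnorth = -28.02.
Bearing = atan2(-29.54, -28.02) mod 360° = 226.52°; distance = √((-29.54)² + (-28.02)²) = 40.712 km.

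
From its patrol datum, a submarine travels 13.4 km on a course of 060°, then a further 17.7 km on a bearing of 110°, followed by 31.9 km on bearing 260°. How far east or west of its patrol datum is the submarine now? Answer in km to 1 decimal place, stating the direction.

3.2 km west

Leg 1 (060°, 13.4 km): east 13.4 sin 60° = 11.60, north 13.4 cos 60° = 6.70
Leg 2 (110°, 17.7 km): east 17.7 sin 110° = 16.63, north 17.7 cos 110° = -6.05
Leg 3 (260°, 31.9 km): east 31.9 sin 260° = -31.42, north 31.9 cos 260° = -5.54
Net east component: -3.18 km.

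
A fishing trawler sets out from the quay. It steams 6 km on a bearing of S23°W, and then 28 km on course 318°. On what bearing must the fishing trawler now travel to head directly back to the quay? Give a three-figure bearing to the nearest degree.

126°

Leg 1 (S23°W, 6 km): east 6 sin 203° = -2.34, north 6 cos 203° = -5.52
Leg 2 (318°, 28 km): east 28 sin 318° = -18.74, north 28 cos 318° = 20.81
Net displacement: -21.08 east, 15.29 north. Direction back to start is (21.08, -15.29): bearing = atan2(21.08, -15.29) mod 360° = 125.95° ≈ 126°.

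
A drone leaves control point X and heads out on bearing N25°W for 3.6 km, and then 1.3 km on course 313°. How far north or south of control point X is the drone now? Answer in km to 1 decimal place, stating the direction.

4.1 km north

Leg 1 (N25°W, 3.6 km): east 3.6 sin 335° = -1.52, north 3.6 cos 335° = 3.26
Leg 2 (313°, 1.3 km): east 1.3 sin 313° = -0.95, north 1.3 cos 313° = 0.89
Net north component: 4.15 km.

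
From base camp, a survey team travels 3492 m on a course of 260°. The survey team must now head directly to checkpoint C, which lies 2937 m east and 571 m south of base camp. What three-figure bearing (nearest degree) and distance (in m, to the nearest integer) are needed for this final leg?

Leg 1 (260°, 3492 m): east 3492 sin 260° = -3438.95, north 3492 cos 260° = -606.38
Current position: (-3438.95, -606.38). Target: (2937, -571). Remaining: Δeast = 6375.95, Δnorth = 35.38.
Bearing = atan2(6375.95, 35.38) mod 360° = 89.68°; distance = √((6375.95)² + (35.38)²) = 6376.047 m.

090°, 6376 m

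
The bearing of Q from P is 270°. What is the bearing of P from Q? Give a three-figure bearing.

Back-bearing = 270° − 180° = 090°.

090°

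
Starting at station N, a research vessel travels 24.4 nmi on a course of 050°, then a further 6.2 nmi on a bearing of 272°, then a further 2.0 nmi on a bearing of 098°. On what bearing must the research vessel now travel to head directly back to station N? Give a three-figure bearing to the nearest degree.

223°

Leg 1 (050°, 24.4 nmi): east 24.4 sin 50° = 18.69, north 24.4 cos 50° = 15.68
Leg 2 (272°, 6.2 nmi): east 6.2 sin 272° = -6.20, north 6.2 cos 272° = 0.22
Leg 3 (098°, 2.0 nmi): east 2.0 sin 98° = 1.98, north 2.0 cos 98° = -0.28
Net displacement: 14.48 east, 15.62 north. Direction back to start is (-14.48, -15.62): bearing = atan2(-14.48, -15.62) mod 360° = 222.82° ≈ 223°.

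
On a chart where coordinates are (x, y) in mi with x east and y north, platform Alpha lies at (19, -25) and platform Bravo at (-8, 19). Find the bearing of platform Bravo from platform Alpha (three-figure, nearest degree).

328°

Δeast = -8 − 19 = -27.00; Δnorth = 19 − -25 = 44.00.
Bearing = atan2(Δeast, Δnorth) mod 360° = 328.47° ≈ 328°.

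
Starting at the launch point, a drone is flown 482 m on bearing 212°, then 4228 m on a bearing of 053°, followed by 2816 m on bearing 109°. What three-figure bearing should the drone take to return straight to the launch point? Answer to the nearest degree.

Leg 1 (212°, 482 m): east 482 sin 212° = -255.42, north 482 cos 212° = -408.76
Leg 2 (053°, 4228 m): east 4228 sin 53° = 3376.63, north 4228 cos 53° = 2544.47
Leg 3 (109°, 2816 m): east 2816 sin 109° = 2662.58, north 2816 cos 109° = -916.80
Net displacement: 5783.79 east, 1218.91 north. Direction back to start is (-5783.79, -1218.91): bearing = atan2(-5783.79, -1218.91) mod 360° = 258.10° ≈ 258°.

258°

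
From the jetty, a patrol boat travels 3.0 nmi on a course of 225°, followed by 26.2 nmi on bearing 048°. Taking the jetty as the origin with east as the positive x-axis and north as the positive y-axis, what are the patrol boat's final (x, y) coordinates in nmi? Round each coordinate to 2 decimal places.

Leg 1 (225°, 3.0 nmi): east 3.0 sin 225° = -2.12, north 3.0 cos 225° = -2.12
Leg 2 (048°, 26.2 nmi): east 26.2 sin 48° = 19.47, north 26.2 cos 48° = 17.53
Summing: 17.35 nmi east, 15.41 nmi north → (17.35, 15.41).

(17.35, 15.41)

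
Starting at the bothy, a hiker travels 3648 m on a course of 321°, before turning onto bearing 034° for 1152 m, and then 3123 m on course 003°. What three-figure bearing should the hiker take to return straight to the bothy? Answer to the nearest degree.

Leg 1 (321°, 3648 m): east 3648 sin 321° = -2295.76, north 3648 cos 321° = 2835.03
Leg 2 (034°, 1152 m): east 1152 sin 34° = 644.19, north 1152 cos 34° = 955.05
Leg 3 (003°, 3123 m): east 3123 sin 3° = 163.45, north 3123 cos 3° = 3118.72
Net displacement: -1488.13 east, 6908.80 north. Direction back to start is (1488.13, -6908.80): bearing = atan2(1488.13, -6908.80) mod 360° = 167.84° ≈ 168°.

168°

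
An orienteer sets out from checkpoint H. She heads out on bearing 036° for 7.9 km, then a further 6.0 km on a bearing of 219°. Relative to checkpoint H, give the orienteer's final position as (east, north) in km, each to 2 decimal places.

(0.87, 1.73)

Leg 1 (036°, 7.9 km): east 7.9 sin 36° = 4.64, north 7.9 cos 36° = 6.39
Leg 2 (219°, 6.0 km): east 6.0 sin 219° = -3.78, north 6.0 cos 219° = -4.66
Summing: 0.87 km east, 1.73 km north → (0.87, 1.73).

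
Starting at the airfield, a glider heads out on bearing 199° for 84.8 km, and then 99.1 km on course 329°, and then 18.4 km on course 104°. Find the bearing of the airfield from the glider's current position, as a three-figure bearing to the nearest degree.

Leg 1 (199°, 84.8 km): east 84.8 sin 199° = -27.61, north 84.8 cos 199° = -80.18
Leg 2 (329°, 99.1 km): east 99.1 sin 329° = -51.04, north 99.1 cos 329° = 84.95
Leg 3 (104°, 18.4 km): east 18.4 sin 104° = 17.85, north 18.4 cos 104° = -4.45
Net displacement: -60.80 east, 0.31 north. Direction back to start is (60.80, -0.31): bearing = atan2(60.80, -0.31) mod 360° = 90.30° ≈ 090°.

090°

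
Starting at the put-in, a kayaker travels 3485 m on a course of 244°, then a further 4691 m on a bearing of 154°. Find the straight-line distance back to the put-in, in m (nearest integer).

Leg 1 (244°, 3485 m): east 3485 sin 244° = -3132.30, north 3485 cos 244° = -1527.72
Leg 2 (154°, 4691 m): east 4691 sin 154° = 2056.40, north 4691 cos 154° = -4216.24
Net: -1075.90 east, -5743.97 north. Distance = √((-1075.90)² + (-5743.97)²) = 5843.861 m.

5844 m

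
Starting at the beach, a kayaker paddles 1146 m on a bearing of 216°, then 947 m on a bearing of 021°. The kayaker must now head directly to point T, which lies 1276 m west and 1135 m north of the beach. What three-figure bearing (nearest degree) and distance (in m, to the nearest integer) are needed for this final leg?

321°, 1508 m

Leg 1 (216°, 1146 m): east 1146 sin 216° = -673.60, north 1146 cos 216° = -927.13
Leg 2 (021°, 947 m): east 947 sin 21° = 339.37, north 947 cos 21° = 884.10
Current position: (-334.23, -43.03). Target: (-1276, 1135). Remaining: Δeast = -941.77, Δnorth = 1178.03.
Bearing = atan2(-941.77, 1178.03) mod 360° = 321.36°; distance = √((-941.77)² + (1178.03)²) = 1508.210 m.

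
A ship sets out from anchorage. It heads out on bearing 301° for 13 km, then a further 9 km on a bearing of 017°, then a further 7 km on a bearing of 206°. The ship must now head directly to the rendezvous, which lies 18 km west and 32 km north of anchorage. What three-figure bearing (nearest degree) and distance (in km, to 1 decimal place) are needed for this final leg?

344°, 23.9 km

Leg 1 (301°, 13 km): east 13 sin 301° = -11.14, north 13 cos 301° = 6.70
Leg 2 (017°, 9 km): east 9 sin 17° = 2.63, north 9 cos 17° = 8.61
Leg 3 (206°, 7 km): east 7 sin 206° = -3.07, north 7 cos 206° = -6.29
Current position: (-11.58, 9.01). Target: (-18, 32). Remaining: Δeast = -6.42, Δnorth = 22.99.
Bearing = atan2(-6.42, 22.99) mod 360° = 344.40°; distance = √((-6.42)² + (22.99)²) = 23.869 km.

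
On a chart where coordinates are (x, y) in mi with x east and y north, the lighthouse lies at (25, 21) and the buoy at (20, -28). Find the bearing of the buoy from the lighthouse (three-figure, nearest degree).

Δeast = 20 − 25 = -5.00; Δnorth = -28 − 21 = -49.00.
Bearing = atan2(Δeast, Δnorth) mod 360° = 185.83° ≈ 186°.

186°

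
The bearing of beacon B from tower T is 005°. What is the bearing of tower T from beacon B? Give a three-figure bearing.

Back-bearing = 005° + 180° = 185°.

185°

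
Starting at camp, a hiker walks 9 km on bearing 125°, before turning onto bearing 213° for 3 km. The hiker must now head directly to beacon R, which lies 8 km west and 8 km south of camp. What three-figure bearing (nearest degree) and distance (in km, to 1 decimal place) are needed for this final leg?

269°, 13.7 km

Leg 1 (125°, 9 km): east 9 sin 125° = 7.37, north 9 cos 125° = -5.16
Leg 2 (213°, 3 km): east 3 sin 213° = -1.63, north 3 cos 213° = -2.52
Current position: (5.74, -7.68). Target: (-8, -8). Remaining: Δeast = -13.74, Δnorth = -0.32.
Bearing = atan2(-13.74, -0.32) mod 360° = 268.66°; distance = √((-13.74)² + (-0.32)²) = 13.742 km.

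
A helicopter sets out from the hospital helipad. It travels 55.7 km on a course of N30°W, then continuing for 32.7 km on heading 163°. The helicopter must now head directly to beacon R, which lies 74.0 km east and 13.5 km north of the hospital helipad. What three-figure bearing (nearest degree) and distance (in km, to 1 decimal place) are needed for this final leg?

092°, 92.4 km

Leg 1 (N30°W, 55.7 km): east 55.7 sin 330° = -27.85, north 55.7 cos 330° = 48.24
Leg 2 (163°, 32.7 km): east 32.7 sin 163° = 9.56, north 32.7 cos 163° = -31.27
Current position: (-18.29, 16.97). Target: (74.0, 13.5). Remaining: Δeast = 92.29, Δnorth = -3.47.
Bearing = atan2(92.29, -3.47) mod 360° = 92.15°; distance = √((92.29)² + (-3.47)²) = 92.355 km.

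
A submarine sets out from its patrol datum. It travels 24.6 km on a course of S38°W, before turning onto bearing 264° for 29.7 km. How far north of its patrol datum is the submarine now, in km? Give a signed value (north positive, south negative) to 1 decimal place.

Leg 1 (S38°W, 24.6 km): east 24.6 sin 218° = -15.15, north 24.6 cos 218° = -19.39
Leg 2 (264°, 29.7 km): east 29.7 sin 264° = -29.54, north 29.7 cos 264° = -3.10
Net north component: -22.49 km.

-22.5 km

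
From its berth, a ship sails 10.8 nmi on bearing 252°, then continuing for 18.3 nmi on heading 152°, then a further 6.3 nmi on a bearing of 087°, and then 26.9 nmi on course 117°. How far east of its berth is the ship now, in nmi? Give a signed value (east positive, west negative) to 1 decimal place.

28.6 nmi

Leg 1 (252°, 10.8 nmi): east 10.8 sin 252° = -10.27, north 10.8 cos 252° = -3.34
Leg 2 (152°, 18.3 nmi): east 18.3 sin 152° = 8.59, north 18.3 cos 152° = -16.16
Leg 3 (087°, 6.3 nmi): east 6.3 sin 87° = 6.29, north 6.3 cos 87° = 0.33
Leg 4 (117°, 26.9 nmi): east 26.9 sin 117° = 23.97, north 26.9 cos 117° = -12.21
Net east component: 28.58 nmi.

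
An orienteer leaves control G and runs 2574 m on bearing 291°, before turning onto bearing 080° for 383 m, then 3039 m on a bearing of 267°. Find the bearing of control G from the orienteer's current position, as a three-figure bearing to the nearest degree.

Leg 1 (291°, 2574 m): east 2574 sin 291° = -2403.04, north 2574 cos 291° = 922.44
Leg 2 (080°, 383 m): east 383 sin 80° = 377.18, north 383 cos 80° = 66.51
Leg 3 (267°, 3039 m): east 3039 sin 267° = -3034.84, north 3039 cos 267° = -159.05
Net displacement: -5060.69 east, 829.90 north. Direction back to start is (5060.69, -829.90): bearing = atan2(5060.69, -829.90) mod 360° = 99.31° ≈ 099°.

099°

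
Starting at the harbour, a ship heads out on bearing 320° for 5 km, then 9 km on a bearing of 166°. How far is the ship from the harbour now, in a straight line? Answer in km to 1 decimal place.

5.0 km

Leg 1 (320°, 5 km): east 5 sin 320° = -3.21, north 5 cos 320° = 3.83
Leg 2 (166°, 9 km): east 9 sin 166° = 2.18, north 9 cos 166° = -8.73
Net: -1.04 east, -4.90 north. Distance = √((-1.04)² + (-4.90)²) = 5.011 km.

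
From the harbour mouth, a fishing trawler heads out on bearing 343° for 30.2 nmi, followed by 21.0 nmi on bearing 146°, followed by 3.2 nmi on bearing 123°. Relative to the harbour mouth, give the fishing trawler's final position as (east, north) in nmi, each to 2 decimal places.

(5.60, 9.73)

Leg 1 (343°, 30.2 nmi): east 30.2 sin 343° = -8.83, north 30.2 cos 343° = 28.88
Leg 2 (146°, 21.0 nmi): east 21.0 sin 146° = 11.74, north 21.0 cos 146° = -17.41
Leg 3 (123°, 3.2 nmi): east 3.2 sin 123° = 2.68, north 3.2 cos 123° = -1.74
Summing: 5.60 nmi east, 9.73 nmi north → (5.60, 9.73).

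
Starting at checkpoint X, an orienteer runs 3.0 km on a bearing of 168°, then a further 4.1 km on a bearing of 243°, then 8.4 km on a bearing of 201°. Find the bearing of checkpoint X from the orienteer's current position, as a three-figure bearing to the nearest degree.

Leg 1 (168°, 3.0 km): east 3.0 sin 168° = 0.62, north 3.0 cos 168° = -2.93
Leg 2 (243°, 4.1 km): east 4.1 sin 243° = -3.65, north 4.1 cos 243° = -1.86
Leg 3 (201°, 8.4 km): east 8.4 sin 201° = -3.01, north 8.4 cos 201° = -7.84
Net displacement: -6.04 east, -12.64 north. Direction back to start is (6.04, 12.64): bearing = atan2(6.04, 12.64) mod 360° = 25.54° ≈ 026°.

026°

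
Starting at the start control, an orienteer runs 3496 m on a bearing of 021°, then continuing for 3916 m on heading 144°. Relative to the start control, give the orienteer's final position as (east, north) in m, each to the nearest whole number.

Leg 1 (021°, 3496 m): east 3496 sin 21° = 1252.85, north 3496 cos 21° = 3263.80
Leg 2 (144°, 3916 m): east 3916 sin 144° = 2301.77, north 3916 cos 144° = -3168.11
Summing: 3554.62 m east, 95.69 m north → (3555, 96).

(3555, 96)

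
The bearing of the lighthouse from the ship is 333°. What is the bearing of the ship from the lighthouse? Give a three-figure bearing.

153°

Back-bearing = 333° − 180° = 153°.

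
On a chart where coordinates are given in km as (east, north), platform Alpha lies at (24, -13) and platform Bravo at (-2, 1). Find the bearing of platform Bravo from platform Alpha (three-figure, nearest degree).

298°

Δeast = -2 − 24 = -26.00; Δnorth = 1 − -13 = 14.00.
Bearing = atan2(Δeast, Δnorth) mod 360° = 298.30° ≈ 298°.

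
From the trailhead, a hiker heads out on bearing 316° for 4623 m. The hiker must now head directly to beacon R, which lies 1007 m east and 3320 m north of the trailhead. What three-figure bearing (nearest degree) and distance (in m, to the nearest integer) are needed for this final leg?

Leg 1 (316°, 4623 m): east 4623 sin 316° = -3211.41, north 4623 cos 316° = 3325.51
Current position: (-3211.41, 3325.51). Target: (1007, 3320). Remaining: Δeast = 4218.41, Δnorth = -5.51.
Bearing = atan2(4218.41, -5.51) mod 360° = 90.07°; distance = √((4218.41)² + (-5.51)²) = 4218.409 m.

090°, 4218 m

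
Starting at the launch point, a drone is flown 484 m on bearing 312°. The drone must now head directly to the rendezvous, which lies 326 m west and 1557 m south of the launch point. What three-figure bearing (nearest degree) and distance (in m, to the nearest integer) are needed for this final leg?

179°, 1881 m

Leg 1 (312°, 484 m): east 484 sin 312° = -359.68, north 484 cos 312° = 323.86
Current position: (-359.68, 323.86). Target: (-326, -1557). Remaining: Δeast = 33.68, Δnorth = -1880.86.
Bearing = atan2(33.68, -1880.86) mod 360° = 178.97°; distance = √((33.68)² + (-1880.86)²) = 1881.161 m.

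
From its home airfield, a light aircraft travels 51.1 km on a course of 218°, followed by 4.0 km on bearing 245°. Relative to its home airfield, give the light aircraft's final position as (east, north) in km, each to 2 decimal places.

(-35.09, -41.96)

Leg 1 (218°, 51.1 km): east 51.1 sin 218° = -31.46, north 51.1 cos 218° = -40.27
Leg 2 (245°, 4.0 km): east 4.0 sin 245° = -3.63, north 4.0 cos 245° = -1.69
Summing: -35.09 km east, -41.96 km north → (-35.09, -41.96).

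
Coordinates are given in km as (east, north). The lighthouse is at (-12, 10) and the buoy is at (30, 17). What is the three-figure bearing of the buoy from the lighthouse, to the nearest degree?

081°

Δeast = 30 − -12 = 42.00; Δnorth = 17 − 10 = 7.00.
Bearing = atan2(Δeast, Δnorth) mod 360° = 80.54° ≈ 081°.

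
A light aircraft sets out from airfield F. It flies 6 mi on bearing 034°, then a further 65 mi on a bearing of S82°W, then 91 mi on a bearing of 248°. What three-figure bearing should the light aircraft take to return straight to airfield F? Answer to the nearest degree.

Leg 1 (034°, 6 mi): east 6 sin 34° = 3.36, north 6 cos 34° = 4.97
Leg 2 (S82°W, 65 mi): east 65 sin 262° = -64.37, north 65 cos 262° = -9.05
Leg 3 (248°, 91 mi): east 91 sin 248° = -84.37, north 91 cos 248° = -34.09
Net displacement: -145.39 east, -38.16 north. Direction back to start is (145.39, 38.16): bearing = atan2(145.39, 38.16) mod 360° = 75.29° ≈ 075°.

075°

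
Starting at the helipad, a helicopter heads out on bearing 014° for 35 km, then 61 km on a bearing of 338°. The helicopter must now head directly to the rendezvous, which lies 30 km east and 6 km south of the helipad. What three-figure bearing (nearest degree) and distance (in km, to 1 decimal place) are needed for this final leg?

155°, 106.2 km

Leg 1 (014°, 35 km): east 35 sin 14° = 8.47, north 35 cos 14° = 33.96
Leg 2 (338°, 61 km): east 61 sin 338° = -22.85, north 61 cos 338° = 56.56
Current position: (-14.38, 90.52). Target: (30, -6). Remaining: Δeast = 44.38, Δnorth = -96.52.
Bearing = atan2(44.38, -96.52) mod 360° = 155.30°; distance = √((44.38)² + (-96.52)²) = 106.234 km.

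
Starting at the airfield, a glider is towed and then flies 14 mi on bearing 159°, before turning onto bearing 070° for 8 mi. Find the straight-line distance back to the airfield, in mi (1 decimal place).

16.2 mi

Leg 1 (159°, 14 mi): east 14 sin 159° = 5.02, north 14 cos 159° = -13.07
Leg 2 (070°, 8 mi): east 8 sin 70° = 7.52, north 8 cos 70° = 2.74
Net: 12.53 east, -10.33 north. Distance = √((12.53)² + (-10.33)²) = 16.245 mi.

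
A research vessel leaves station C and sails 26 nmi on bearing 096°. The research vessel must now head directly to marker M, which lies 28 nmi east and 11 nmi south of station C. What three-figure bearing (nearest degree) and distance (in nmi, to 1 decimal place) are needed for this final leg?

Leg 1 (096°, 26 nmi): east 26 sin 96° = 25.86, north 26 cos 96° = -2.72
Current position: (25.86, -2.72). Target: (28, -11). Remaining: Δeast = 2.14, Δnorth = -8.28.
Bearing = atan2(2.14, -8.28) mod 360° = 165.50°; distance = √((2.14)² + (-8.28)²) = 8.555 nmi.

165°, 8.6 nmi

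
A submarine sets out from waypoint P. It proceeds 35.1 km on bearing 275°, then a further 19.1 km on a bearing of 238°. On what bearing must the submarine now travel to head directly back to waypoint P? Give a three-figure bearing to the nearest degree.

Leg 1 (275°, 35.1 km): east 35.1 sin 275° = -34.97, north 35.1 cos 275° = 3.06
Leg 2 (238°, 19.1 km): east 19.1 sin 238° = -16.20, north 19.1 cos 238° = -10.12
Net displacement: -51.16 east, -7.06 north. Direction back to start is (51.16, 7.06): bearing = atan2(51.16, 7.06) mod 360° = 82.14° ≈ 082°.

082°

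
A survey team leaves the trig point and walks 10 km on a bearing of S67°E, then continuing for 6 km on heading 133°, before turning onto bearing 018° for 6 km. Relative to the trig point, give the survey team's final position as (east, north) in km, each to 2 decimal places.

Leg 1 (S67°E, 10 km): east 10 sin 113° = 9.21, north 10 cos 113° = -3.91
Leg 2 (133°, 6 km): east 6 sin 133° = 4.39, north 6 cos 133° = -4.09
Leg 3 (018°, 6 km): east 6 sin 18° = 1.85, north 6 cos 18° = 5.71
Summing: 15.45 km east, -2.29 km north → (15.45, -2.29).

(15.45, -2.29)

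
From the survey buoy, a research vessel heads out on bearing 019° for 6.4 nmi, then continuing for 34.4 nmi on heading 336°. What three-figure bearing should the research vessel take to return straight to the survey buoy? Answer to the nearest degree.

162°

Leg 1 (019°, 6.4 nmi): east 6.4 sin 19° = 2.08, north 6.4 cos 19° = 6.05
Leg 2 (336°, 34.4 nmi): east 34.4 sin 336° = -13.99, north 34.4 cos 336° = 31.43
Net displacement: -11.91 east, 37.48 north. Direction back to start is (11.91, -37.48): bearing = atan2(11.91, -37.48) mod 360° = 162.37° ≈ 162°.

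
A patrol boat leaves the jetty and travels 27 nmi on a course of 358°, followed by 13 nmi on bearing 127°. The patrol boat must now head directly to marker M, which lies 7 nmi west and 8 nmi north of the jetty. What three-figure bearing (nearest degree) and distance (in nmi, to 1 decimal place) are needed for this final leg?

236°, 19.9 nmi

Leg 1 (358°, 27 nmi): east 27 sin 358° = -0.94, north 27 cos 358° = 26.98
Leg 2 (127°, 13 nmi): east 13 sin 127° = 10.38, north 13 cos 127° = -7.82
Current position: (9.44, 19.16). Target: (-7, 8). Remaining: Δeast = -16.44, Δnorth = -11.16.
Bearing = atan2(-16.44, -11.16) mod 360° = 235.83°; distance = √((-16.44)² + (-11.16)²) = 19.870 nmi.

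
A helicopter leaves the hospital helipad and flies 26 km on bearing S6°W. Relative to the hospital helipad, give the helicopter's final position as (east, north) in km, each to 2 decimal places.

(-2.72, -25.86)

Leg 1 (S6°W, 26 km): east 26 sin 186° = -2.72, north 26 cos 186° = -25.86
Summing: -2.72 km east, -25.86 km north → (-2.72, -25.86).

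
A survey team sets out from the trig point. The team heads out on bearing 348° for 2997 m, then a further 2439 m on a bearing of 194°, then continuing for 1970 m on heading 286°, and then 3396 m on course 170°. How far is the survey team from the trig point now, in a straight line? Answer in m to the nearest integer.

3367 m

Leg 1 (348°, 2997 m): east 2997 sin 348° = -623.11, north 2997 cos 348° = 2931.51
Leg 2 (194°, 2439 m): east 2439 sin 194° = -590.05, north 2439 cos 194° = -2366.55
Leg 3 (286°, 1970 m): east 1970 sin 286° = -1893.69, north 1970 cos 286° = 543.01
Leg 4 (170°, 3396 m): east 3396 sin 170° = 589.71, north 3396 cos 170° = -3344.41
Net: -2517.14 east, -2236.44 north. Distance = √((-2517.14)² + (-2236.44)²) = 3367.143 m.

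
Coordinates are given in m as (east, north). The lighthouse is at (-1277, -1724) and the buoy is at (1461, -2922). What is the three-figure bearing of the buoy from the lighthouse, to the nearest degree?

114°

Δeast = 1461 − -1277 = 2738.00; Δnorth = -2922 − -1724 = -1198.00.
Bearing = atan2(Δeast, Δnorth) mod 360° = 113.63° ≈ 114°.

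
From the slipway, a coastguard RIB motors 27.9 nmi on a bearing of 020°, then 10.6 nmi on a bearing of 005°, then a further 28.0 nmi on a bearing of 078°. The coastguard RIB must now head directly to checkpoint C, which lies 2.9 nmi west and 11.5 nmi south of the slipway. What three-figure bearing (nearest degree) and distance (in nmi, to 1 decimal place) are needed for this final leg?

Leg 1 (020°, 27.9 nmi): east 27.9 sin 20° = 9.54, north 27.9 cos 20° = 26.22
Leg 2 (005°, 10.6 nmi): east 10.6 sin 5° = 0.92, north 10.6 cos 5° = 10.56
Leg 3 (078°, 28.0 nmi): east 28.0 sin 78° = 27.39, north 28.0 cos 78° = 5.82
Current position: (37.85, 42.60). Target: (-2.9, -11.5). Remaining: Δeast = -40.75, Δnorth = -54.10.
Bearing = atan2(-40.75, -54.10) mod 360° = 216.99°; distance = √((-40.75)² + (-54.10)²) = 67.732 nmi.

217°, 67.7 nmi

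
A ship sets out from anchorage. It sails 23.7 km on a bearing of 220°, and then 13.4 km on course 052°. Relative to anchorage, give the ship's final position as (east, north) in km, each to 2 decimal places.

(-4.67, -9.91)

Leg 1 (220°, 23.7 km): east 23.7 sin 220° = -15.23, north 23.7 cos 220° = -18.16
Leg 2 (052°, 13.4 km): east 13.4 sin 52° = 10.56, north 13.4 cos 52° = 8.25
Summing: -4.67 km east, -9.91 km north → (-4.67, -9.91).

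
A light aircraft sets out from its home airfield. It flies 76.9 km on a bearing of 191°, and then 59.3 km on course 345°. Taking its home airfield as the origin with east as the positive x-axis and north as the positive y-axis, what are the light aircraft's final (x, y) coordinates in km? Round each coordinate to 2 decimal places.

(-30.02, -18.21)

Leg 1 (191°, 76.9 km): east 76.9 sin 191° = -14.67, north 76.9 cos 191° = -75.49
Leg 2 (345°, 59.3 km): east 59.3 sin 345° = -15.35, north 59.3 cos 345° = 57.28
Summing: -30.02 km east, -18.21 km north → (-30.02, -18.21).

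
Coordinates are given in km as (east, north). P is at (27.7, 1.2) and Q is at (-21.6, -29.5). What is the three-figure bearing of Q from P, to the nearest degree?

238°

Δeast = -21.6 − 27.7 = -49.30; Δnorth = -29.5 − 1.2 = -30.70.
Bearing = atan2(Δeast, Δnorth) mod 360° = 238.09° ≈ 238°.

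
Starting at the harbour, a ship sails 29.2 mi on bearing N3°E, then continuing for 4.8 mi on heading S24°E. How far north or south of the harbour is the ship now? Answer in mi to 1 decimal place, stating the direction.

24.8 mi north

Leg 1 (N3°E, 29.2 mi): east 29.2 sin 3° = 1.53, north 29.2 cos 3° = 29.16
Leg 2 (S24°E, 4.8 mi): east 4.8 sin 156° = 1.95, north 4.8 cos 156° = -4.39
Net north component: 24.77 mi.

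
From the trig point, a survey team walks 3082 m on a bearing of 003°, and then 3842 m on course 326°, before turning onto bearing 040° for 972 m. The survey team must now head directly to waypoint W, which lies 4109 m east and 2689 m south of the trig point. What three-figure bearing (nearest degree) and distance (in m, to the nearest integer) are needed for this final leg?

Leg 1 (003°, 3082 m): east 3082 sin 3° = 161.30, north 3082 cos 3° = 3077.78
Leg 2 (326°, 3842 m): east 3842 sin 326° = -2148.42, north 3842 cos 326° = 3185.16
Leg 3 (040°, 972 m): east 972 sin 40° = 624.79, north 972 cos 40° = 744.60
Current position: (-1362.33, 7007.53). Target: (4109, -2689). Remaining: Δeast = 5471.33, Δnorth = -9696.53.
Bearing = atan2(5471.33, -9696.53) mod 360° = 150.57°; distance = √((5471.33)² + (-9696.53)²) = 11133.653 m.

151°, 11134 m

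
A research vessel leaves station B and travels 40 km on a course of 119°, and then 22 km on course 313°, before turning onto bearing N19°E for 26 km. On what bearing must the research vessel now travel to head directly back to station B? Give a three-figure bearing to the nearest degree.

234°

Leg 1 (119°, 40 km): east 40 sin 119° = 34.98, north 40 cos 119° = -19.39
Leg 2 (313°, 22 km): east 22 sin 313° = -16.09, north 22 cos 313° = 15.00
Leg 3 (N19°E, 26 km): east 26 sin 19° = 8.46, north 26 cos 19° = 24.58
Net displacement: 27.36 east, 20.20 north. Direction back to start is (-27.36, -20.20): bearing = atan2(-27.36, -20.20) mod 360° = 233.57° ≈ 234°.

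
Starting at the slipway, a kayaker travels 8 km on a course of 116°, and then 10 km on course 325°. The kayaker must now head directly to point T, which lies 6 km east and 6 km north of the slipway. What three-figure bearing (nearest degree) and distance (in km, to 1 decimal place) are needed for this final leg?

Leg 1 (116°, 8 km): east 8 sin 116° = 7.19, north 8 cos 116° = -3.51
Leg 2 (325°, 10 km): east 10 sin 325° = -5.74, north 10 cos 325° = 8.19
Current position: (1.45, 4.68). Target: (6, 6). Remaining: Δeast = 4.55, Δnorth = 1.32.
Bearing = atan2(4.55, 1.32) mod 360° = 73.86°; distance = √((4.55)² + (1.32)²) = 4.732 km.

074°, 4.7 km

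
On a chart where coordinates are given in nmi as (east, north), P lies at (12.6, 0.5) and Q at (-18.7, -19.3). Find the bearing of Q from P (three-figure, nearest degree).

238°

Δeast = -18.7 − 12.6 = -31.30; Δnorth = -19.3 − 0.5 = -19.80.
Bearing = atan2(Δeast, Δnorth) mod 360° = 237.68° ≈ 238°.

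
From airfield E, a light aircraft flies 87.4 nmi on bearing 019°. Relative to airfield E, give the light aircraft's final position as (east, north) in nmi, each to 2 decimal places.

Leg 1 (019°, 87.4 nmi): east 87.4 sin 19° = 28.45, north 87.4 cos 19° = 82.64
Summing: 28.45 nmi east, 82.64 nmi north → (28.45, 82.64).

(28.45, 82.64)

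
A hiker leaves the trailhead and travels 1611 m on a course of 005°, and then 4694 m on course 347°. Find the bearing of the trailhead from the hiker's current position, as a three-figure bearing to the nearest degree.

Leg 1 (005°, 1611 m): east 1611 sin 5° = 140.41, north 1611 cos 5° = 1604.87
Leg 2 (347°, 4694 m): east 4694 sin 347° = -1055.92, north 4694 cos 347° = 4573.69
Net displacement: -915.51 east, 6178.56 north. Direction back to start is (915.51, -6178.56): bearing = atan2(915.51, -6178.56) mod 360° = 171.57° ≈ 172°.

172°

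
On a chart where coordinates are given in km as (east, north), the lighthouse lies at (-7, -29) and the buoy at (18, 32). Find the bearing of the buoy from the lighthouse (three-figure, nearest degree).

022°

Δeast = 18 − -7 = 25.00; Δnorth = 32 − -29 = 61.00.
Bearing = atan2(Δeast, Δnorth) mod 360° = 22.29° ≈ 022°.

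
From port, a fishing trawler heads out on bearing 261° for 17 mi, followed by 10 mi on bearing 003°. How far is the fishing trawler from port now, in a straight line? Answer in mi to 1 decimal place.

17.8 mi

Leg 1 (261°, 17 mi): east 17 sin 261° = -16.79, north 17 cos 261° = -2.66
Leg 2 (003°, 10 mi): east 10 sin 3° = 0.52, north 10 cos 3° = 9.99
Net: -16.27 east, 7.33 north. Distance = √((-16.27)² + (7.33)²) = 17.841 mi.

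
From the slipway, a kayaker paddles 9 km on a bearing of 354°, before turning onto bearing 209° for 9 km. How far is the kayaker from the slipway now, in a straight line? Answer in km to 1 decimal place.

5.4 km

Leg 1 (354°, 9 km): east 9 sin 354° = -0.94, north 9 cos 354° = 8.95
Leg 2 (209°, 9 km): east 9 sin 209° = -4.36, north 9 cos 209° = -7.87
Net: -5.30 east, 1.08 north. Distance = √((-5.30)² + (1.08)²) = 5.413 km.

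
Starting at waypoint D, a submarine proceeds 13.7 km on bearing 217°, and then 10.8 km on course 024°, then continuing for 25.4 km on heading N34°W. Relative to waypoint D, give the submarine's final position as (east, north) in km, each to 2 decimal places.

(-18.06, 19.98)

Leg 1 (217°, 13.7 km): east 13.7 sin 217° = -8.24, north 13.7 cos 217° = -10.94
Leg 2 (024°, 10.8 km): east 10.8 sin 24° = 4.39, north 10.8 cos 24° = 9.87
Leg 3 (N34°W, 25.4 km): east 25.4 sin 326° = -14.20, north 25.4 cos 326° = 21.06
Summing: -18.06 km east, 19.98 km north → (-18.06, 19.98).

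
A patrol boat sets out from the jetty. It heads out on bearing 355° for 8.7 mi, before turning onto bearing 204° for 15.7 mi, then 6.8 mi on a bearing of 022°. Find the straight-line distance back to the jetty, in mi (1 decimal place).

Leg 1 (355°, 8.7 mi): east 8.7 sin 355° = -0.76, north 8.7 cos 355° = 8.67
Leg 2 (204°, 15.7 mi): east 15.7 sin 204° = -6.39, north 15.7 cos 204° = -14.34
Leg 3 (022°, 6.8 mi): east 6.8 sin 22° = 2.55, north 6.8 cos 22° = 6.30
Net: -4.60 east, 0.63 north. Distance = √((-4.60)² + (0.63)²) = 4.640 mi.

4.6 mi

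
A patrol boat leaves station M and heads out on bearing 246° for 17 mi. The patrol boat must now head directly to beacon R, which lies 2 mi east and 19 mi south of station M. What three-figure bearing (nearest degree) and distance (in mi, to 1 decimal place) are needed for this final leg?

Leg 1 (246°, 17 mi): east 17 sin 246° = -15.53, north 17 cos 246° = -6.91
Current position: (-15.53, -6.91). Target: (2, -19). Remaining: Δeast = 17.53, Δnorth = -12.09.
Bearing = atan2(17.53, -12.09) mod 360° = 124.58°; distance = √((17.53)² + (-12.09)²) = 21.292 mi.

125°, 21.3 mi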